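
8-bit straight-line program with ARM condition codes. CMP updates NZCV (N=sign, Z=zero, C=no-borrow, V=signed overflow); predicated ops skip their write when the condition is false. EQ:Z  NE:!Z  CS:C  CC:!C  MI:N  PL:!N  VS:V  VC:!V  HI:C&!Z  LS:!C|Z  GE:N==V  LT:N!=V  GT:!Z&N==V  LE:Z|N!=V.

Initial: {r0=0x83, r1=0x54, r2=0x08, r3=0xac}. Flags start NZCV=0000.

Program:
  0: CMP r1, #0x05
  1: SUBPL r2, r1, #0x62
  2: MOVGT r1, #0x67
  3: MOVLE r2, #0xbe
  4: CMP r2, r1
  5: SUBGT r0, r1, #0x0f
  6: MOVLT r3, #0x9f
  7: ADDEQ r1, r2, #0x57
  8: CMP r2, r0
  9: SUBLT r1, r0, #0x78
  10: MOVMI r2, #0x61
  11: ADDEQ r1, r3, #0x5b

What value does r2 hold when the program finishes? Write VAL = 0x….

[0] flags=0010 → (cmp)
[1] flags=0010 PL?T → r2=0xf2
[2] flags=0010 GT?T → r1=0x67
[3] flags=0010 LE?F → skip
[4] flags=1010 → (cmp)
[5] flags=1010 GT?F → skip
[6] flags=1010 LT?T → r3=0x9f
[7] flags=1010 EQ?F → skip
[8] flags=0010 → (cmp)
[9] flags=0010 LT?F → skip
[10] flags=0010 MI?F → skip
[11] flags=0010 EQ?F → skip

VAL = 0xf2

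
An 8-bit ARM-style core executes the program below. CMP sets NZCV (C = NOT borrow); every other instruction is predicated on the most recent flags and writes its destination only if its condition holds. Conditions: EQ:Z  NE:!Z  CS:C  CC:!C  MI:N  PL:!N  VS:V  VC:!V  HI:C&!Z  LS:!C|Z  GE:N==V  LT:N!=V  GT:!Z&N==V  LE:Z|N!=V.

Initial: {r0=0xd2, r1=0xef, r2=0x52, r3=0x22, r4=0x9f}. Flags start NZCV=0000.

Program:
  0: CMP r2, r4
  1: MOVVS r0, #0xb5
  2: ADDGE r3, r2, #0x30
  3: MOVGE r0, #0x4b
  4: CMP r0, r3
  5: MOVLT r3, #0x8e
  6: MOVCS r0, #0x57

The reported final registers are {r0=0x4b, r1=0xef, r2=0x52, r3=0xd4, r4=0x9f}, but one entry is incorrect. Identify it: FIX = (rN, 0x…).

0: ✓ CMP  NZCV=1001
1: ✓ MOVVS  r0←0xb5
2: ✓ ADDGE  r3←0x82
3: ✓ MOVGE  r0←0x4b
4: ✓ CMP  NZCV=1001
5: · MOVLT
6: · MOVCS

FIX = (r3, 0x82)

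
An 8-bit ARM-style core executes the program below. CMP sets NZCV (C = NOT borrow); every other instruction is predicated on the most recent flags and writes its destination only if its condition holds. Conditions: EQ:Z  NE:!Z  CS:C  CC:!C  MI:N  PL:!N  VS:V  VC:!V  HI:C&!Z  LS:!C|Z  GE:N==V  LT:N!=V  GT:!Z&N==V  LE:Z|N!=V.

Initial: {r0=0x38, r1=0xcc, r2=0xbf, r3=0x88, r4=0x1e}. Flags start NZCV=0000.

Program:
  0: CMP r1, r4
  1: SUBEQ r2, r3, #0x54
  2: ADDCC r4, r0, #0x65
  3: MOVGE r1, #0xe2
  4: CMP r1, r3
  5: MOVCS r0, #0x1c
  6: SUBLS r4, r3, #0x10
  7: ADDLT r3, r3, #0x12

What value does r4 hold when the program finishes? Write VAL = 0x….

0: ✓ CMP  NZCV=1010
1: · SUBEQ
2: · ADDCC
3: · MOVGE
4: ✓ CMP  NZCV=0010
5: ✓ MOVCS  r0←0x1c
6: · SUBLS
7: · ADDLT

VAL = 0x1e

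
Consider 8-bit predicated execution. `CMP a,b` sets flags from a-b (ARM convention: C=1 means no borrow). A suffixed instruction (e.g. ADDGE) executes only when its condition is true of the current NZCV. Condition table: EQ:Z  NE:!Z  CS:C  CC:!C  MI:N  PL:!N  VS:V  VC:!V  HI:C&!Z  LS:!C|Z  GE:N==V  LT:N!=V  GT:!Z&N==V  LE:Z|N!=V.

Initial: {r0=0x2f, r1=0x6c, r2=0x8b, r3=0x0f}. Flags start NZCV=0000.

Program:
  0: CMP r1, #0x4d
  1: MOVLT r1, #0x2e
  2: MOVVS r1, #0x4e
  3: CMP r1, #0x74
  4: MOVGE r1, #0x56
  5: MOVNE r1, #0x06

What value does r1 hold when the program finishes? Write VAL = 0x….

VAL = 0x06

0: ✓ CMP  NZCV=0010
1: · MOVLT
2: · MOVVS
3: ✓ CMP  NZCV=1000
4: · MOVGE
5: ✓ MOVNE  r1←0x06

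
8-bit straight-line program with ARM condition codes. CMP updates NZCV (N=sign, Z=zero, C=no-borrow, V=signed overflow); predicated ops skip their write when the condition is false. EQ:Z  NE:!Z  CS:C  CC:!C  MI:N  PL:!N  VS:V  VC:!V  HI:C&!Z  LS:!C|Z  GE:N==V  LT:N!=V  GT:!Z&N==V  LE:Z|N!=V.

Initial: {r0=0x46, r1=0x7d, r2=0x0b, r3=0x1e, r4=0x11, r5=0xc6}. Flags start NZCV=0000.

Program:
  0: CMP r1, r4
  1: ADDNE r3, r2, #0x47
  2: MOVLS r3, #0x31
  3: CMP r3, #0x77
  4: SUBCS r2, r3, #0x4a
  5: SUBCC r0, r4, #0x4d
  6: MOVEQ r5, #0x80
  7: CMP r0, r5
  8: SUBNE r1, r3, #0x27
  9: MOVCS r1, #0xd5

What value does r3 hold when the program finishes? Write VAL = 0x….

VAL = 0x52

[0] flags=0010 → (cmp)
[1] flags=0010 NE?T → r3=0x52
[2] flags=0010 LS?F → skip
[3] flags=1000 → (cmp)
[4] flags=1000 CS?F → skip
[5] flags=1000 CC?T → r0=0xc4
[6] flags=1000 EQ?F → skip
[7] flags=1000 → (cmp)
[8] flags=1000 NE?T → r1=0x2b
[9] flags=1000 CS?F → skip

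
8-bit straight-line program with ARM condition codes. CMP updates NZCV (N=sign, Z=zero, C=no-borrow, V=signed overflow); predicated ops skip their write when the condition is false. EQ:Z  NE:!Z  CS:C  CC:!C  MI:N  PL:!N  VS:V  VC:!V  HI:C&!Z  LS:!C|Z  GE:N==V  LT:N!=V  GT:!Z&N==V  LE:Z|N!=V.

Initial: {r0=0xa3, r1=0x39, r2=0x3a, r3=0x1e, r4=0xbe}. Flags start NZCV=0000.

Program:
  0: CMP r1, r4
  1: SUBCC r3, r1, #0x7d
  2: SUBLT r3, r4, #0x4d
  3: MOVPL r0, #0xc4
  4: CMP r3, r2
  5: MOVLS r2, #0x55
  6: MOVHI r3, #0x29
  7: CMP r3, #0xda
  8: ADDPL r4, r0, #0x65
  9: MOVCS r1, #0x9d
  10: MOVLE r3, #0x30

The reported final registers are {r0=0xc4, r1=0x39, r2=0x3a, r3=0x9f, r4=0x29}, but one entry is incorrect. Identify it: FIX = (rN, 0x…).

FIX = (r3, 0x29)

0: ✓ CMP  NZCV=0000
1: ✓ SUBCC  r3←0xbc
2: · SUBLT
3: ✓ MOVPL  r0←0xc4
4: ✓ CMP  NZCV=1010
5: · MOVLS
6: ✓ MOVHI  r3←0x29
7: ✓ CMP  NZCV=0000
8: ✓ ADDPL  r4←0x29
9: · MOVCS
10: · MOVLE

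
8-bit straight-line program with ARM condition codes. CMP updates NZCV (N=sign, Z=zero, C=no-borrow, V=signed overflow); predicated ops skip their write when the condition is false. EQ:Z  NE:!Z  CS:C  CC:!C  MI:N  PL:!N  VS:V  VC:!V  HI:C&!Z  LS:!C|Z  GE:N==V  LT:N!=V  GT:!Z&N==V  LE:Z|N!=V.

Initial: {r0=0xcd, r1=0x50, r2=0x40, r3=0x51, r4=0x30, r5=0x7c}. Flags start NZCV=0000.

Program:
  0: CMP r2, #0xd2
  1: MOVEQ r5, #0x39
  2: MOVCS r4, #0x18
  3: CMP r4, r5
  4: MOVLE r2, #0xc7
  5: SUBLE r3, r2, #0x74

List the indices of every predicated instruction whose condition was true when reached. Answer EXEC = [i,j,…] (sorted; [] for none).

0: ✓ CMP  NZCV=0000
1: · MOVEQ
2: · MOVCS
3: ✓ CMP  NZCV=1000
4: ✓ MOVLE  r2←0xc7
5: ✓ SUBLE  r3←0x53

EXEC = [4,5]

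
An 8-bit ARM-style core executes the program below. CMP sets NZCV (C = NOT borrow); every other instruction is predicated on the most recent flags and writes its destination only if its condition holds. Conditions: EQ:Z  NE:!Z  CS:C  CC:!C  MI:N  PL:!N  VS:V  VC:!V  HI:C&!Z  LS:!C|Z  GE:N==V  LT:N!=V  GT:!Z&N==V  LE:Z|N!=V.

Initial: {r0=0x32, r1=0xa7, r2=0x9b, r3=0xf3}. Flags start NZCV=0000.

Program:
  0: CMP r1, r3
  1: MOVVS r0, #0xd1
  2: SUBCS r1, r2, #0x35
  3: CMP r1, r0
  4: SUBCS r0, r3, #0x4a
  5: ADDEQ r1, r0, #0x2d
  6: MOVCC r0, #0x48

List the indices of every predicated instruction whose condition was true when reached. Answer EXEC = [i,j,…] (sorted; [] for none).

[0] flags=1000 → (cmp)
[1] flags=1000 VS?F → skip
[2] flags=1000 CS?F → skip
[3] flags=0011 → (cmp)
[4] flags=0011 CS?T → r0=0xa9
[5] flags=0011 EQ?F → skip
[6] flags=0011 CC?F → skip

EXEC = [4]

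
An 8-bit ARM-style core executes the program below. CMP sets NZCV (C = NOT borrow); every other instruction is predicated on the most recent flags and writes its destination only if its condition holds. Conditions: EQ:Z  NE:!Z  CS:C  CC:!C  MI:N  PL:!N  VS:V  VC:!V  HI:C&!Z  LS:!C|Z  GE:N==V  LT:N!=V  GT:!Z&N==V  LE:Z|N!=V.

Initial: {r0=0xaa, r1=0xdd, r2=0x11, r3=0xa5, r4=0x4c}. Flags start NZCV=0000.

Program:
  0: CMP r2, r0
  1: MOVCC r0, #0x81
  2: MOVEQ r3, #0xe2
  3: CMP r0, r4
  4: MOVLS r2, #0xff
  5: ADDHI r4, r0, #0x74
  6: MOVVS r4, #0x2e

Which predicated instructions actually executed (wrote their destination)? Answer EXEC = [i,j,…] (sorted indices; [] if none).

0: ✓ CMP  NZCV=0000
1: ✓ MOVCC  r0←0x81
2: · MOVEQ
3: ✓ CMP  NZCV=0011
4: · MOVLS
5: ✓ ADDHI  r4←0xf5
6: ✓ MOVVS  r4←0x2e

EXEC = [1,5,6]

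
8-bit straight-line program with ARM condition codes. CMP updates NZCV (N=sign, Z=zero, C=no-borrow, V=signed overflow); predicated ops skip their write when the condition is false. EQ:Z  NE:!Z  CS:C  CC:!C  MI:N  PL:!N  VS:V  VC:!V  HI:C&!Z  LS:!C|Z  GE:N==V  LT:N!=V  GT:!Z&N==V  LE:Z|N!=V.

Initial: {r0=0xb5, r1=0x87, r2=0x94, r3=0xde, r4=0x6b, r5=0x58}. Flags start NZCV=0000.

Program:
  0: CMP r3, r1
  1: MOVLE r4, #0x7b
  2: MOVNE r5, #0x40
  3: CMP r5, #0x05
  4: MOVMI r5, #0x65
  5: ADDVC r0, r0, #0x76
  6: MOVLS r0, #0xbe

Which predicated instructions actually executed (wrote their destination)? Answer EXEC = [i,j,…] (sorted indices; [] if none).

EXEC = [2,5]

[0] flags=0010 → (cmp)
[1] flags=0010 LE?F → skip
[2] flags=0010 NE?T → r5=0x40
[3] flags=0010 → (cmp)
[4] flags=0010 MI?F → skip
[5] flags=0010 VC?T → r0=0x2b
[6] flags=0010 LS?F → skip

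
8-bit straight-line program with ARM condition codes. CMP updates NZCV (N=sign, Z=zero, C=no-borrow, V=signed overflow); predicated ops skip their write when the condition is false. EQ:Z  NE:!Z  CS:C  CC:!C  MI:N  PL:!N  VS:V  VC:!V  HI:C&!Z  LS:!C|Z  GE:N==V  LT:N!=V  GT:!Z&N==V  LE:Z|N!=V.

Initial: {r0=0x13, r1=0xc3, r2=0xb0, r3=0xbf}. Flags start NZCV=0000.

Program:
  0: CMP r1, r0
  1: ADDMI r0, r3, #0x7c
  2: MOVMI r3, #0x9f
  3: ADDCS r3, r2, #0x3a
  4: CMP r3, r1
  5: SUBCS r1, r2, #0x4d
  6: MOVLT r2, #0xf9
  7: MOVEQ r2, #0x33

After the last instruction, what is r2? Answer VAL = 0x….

0: ✓ CMP  NZCV=1010
1: ✓ ADDMI  r0←0x3b
2: ✓ MOVMI  r3←0x9f
3: ✓ ADDCS  r3←0xea
4: ✓ CMP  NZCV=0010
5: ✓ SUBCS  r1←0x63
6: · MOVLT
7: · MOVEQ

VAL = 0xb0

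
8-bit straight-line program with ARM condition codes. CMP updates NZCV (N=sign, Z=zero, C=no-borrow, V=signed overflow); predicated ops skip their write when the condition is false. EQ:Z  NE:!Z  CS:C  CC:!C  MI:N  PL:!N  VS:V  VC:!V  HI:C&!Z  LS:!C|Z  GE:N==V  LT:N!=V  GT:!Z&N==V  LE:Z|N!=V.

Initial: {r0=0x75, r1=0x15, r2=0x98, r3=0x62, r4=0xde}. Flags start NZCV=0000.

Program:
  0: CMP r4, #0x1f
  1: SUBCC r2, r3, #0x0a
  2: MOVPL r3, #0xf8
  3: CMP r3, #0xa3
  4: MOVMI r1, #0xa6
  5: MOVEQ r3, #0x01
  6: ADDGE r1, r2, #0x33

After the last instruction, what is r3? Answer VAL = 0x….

[0] flags=1010 → (cmp)
[1] flags=1010 CC?F → skip
[2] flags=1010 PL?F → skip
[3] flags=1001 → (cmp)
[4] flags=1001 MI?T → r1=0xa6
[5] flags=1001 EQ?F → skip
[6] flags=1001 GE?T → r1=0xcb

VAL = 0x62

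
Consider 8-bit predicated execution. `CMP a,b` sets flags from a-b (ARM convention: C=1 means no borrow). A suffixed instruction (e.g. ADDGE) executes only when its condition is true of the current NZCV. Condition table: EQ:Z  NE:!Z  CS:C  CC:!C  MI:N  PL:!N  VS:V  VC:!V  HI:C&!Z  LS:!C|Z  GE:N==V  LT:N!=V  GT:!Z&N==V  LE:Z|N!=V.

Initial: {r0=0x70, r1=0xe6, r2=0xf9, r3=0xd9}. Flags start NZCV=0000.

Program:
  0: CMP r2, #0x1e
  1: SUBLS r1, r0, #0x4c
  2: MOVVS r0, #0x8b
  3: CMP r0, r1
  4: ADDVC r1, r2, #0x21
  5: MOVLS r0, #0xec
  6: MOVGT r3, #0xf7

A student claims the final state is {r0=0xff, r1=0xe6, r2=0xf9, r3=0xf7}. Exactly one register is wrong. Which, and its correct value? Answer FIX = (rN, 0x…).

[0] flags=1010 → (cmp)
[1] flags=1010 LS?F → skip
[2] flags=1010 VS?F → skip
[3] flags=1001 → (cmp)
[4] flags=1001 VC?F → skip
[5] flags=1001 LS?T → r0=0xec
[6] flags=1001 GT?T → r3=0xf7

FIX = (r0, 0xec)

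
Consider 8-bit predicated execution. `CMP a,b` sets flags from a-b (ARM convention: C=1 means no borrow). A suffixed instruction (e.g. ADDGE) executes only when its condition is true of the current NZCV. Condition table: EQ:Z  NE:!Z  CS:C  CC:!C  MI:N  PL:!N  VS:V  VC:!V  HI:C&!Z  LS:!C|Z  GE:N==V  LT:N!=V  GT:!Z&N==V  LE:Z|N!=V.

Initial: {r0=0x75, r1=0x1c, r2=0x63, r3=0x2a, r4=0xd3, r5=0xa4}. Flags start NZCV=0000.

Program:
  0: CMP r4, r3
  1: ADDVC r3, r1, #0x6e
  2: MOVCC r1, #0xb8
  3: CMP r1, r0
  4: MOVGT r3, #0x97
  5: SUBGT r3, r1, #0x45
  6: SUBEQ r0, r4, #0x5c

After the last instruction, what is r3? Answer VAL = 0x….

VAL = 0x8a

[0] flags=1010 → (cmp)
[1] flags=1010 VC?T → r3=0x8a
[2] flags=1010 CC?F → skip
[3] flags=1000 → (cmp)
[4] flags=1000 GT?F → skip
[5] flags=1000 GT?F → skip
[6] flags=1000 EQ?F → skip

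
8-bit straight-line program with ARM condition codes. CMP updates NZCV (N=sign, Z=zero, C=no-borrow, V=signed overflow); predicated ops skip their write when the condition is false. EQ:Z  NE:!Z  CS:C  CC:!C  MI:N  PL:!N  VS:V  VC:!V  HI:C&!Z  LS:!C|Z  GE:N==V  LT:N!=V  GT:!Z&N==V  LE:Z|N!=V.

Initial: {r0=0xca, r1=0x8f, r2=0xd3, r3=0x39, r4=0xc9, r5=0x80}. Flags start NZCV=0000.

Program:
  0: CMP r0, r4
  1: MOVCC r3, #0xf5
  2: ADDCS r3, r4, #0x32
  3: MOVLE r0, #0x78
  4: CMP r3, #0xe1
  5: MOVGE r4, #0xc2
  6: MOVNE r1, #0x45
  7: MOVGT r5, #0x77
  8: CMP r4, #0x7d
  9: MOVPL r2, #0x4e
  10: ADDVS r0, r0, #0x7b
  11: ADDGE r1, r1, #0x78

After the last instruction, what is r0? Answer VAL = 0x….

VAL = 0x45

0: ✓ CMP  NZCV=0010
1: · MOVCC
2: ✓ ADDCS  r3←0xfb
3: · MOVLE
4: ✓ CMP  NZCV=0010
5: ✓ MOVGE  r4←0xc2
6: ✓ MOVNE  r1←0x45
7: ✓ MOVGT  r5←0x77
8: ✓ CMP  NZCV=0011
9: ✓ MOVPL  r2←0x4e
10: ✓ ADDVS  r0←0x45
11: · ADDGE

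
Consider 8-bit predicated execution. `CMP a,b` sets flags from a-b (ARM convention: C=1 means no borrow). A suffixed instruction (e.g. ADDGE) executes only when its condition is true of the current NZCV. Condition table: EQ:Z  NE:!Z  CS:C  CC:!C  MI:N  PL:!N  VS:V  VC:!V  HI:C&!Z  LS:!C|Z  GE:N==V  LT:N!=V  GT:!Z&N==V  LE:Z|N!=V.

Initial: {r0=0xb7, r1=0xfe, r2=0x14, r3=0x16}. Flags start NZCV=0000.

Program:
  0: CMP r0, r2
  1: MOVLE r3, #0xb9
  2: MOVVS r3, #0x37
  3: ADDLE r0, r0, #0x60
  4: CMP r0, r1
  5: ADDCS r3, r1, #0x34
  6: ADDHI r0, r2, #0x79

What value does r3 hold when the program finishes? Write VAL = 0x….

VAL = 0xb9

0: ✓ CMP  NZCV=1010
1: ✓ MOVLE  r3←0xb9
2: · MOVVS
3: ✓ ADDLE  r0←0x17
4: ✓ CMP  NZCV=0000
5: · ADDCS
6: · ADDHI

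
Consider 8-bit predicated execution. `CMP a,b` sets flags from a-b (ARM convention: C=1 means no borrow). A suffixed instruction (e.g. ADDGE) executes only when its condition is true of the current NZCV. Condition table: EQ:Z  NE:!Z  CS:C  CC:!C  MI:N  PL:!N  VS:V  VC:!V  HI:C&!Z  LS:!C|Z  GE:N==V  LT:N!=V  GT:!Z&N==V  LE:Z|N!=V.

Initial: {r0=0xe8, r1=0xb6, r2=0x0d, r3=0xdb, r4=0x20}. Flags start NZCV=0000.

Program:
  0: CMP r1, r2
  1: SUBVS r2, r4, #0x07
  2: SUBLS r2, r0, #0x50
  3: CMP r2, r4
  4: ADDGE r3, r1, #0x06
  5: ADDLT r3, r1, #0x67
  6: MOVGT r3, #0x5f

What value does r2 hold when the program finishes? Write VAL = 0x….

0: ✓ CMP  NZCV=1010
1: · SUBVS
2: · SUBLS
3: ✓ CMP  NZCV=1000
4: · ADDGE
5: ✓ ADDLT  r3←0x1d
6: · MOVGT

VAL = 0x0d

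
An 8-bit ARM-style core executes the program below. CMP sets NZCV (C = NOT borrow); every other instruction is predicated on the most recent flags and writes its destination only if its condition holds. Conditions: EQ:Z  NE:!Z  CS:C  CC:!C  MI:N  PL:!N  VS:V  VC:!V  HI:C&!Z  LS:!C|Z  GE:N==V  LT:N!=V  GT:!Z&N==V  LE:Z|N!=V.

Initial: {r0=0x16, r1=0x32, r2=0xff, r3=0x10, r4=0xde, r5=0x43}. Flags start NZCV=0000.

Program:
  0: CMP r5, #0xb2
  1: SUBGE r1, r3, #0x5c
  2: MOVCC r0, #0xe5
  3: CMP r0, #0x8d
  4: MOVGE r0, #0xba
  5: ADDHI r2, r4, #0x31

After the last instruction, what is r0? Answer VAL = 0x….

[0] flags=1001 → (cmp)
[1] flags=1001 GE?T → r1=0xb4
[2] flags=1001 CC?T → r0=0xe5
[3] flags=0010 → (cmp)
[4] flags=0010 GE?T → r0=0xba
[5] flags=0010 HI?T → r2=0x0f

VAL = 0xba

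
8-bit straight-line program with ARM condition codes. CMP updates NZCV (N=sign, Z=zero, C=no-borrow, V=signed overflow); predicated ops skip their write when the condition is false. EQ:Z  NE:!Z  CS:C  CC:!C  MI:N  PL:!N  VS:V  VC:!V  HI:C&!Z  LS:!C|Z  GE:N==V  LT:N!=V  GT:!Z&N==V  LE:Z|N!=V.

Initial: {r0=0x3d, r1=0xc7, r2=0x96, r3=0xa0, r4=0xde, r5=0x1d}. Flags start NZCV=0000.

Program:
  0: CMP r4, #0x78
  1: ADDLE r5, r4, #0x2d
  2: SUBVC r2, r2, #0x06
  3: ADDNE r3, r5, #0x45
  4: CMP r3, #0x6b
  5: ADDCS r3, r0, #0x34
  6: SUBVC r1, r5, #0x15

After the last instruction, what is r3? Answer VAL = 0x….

VAL = 0x50

0: ✓ CMP  NZCV=0011
1: ✓ ADDLE  r5←0x0b
2: · SUBVC
3: ✓ ADDNE  r3←0x50
4: ✓ CMP  NZCV=1000
5: · ADDCS
6: ✓ SUBVC  r1←0xf6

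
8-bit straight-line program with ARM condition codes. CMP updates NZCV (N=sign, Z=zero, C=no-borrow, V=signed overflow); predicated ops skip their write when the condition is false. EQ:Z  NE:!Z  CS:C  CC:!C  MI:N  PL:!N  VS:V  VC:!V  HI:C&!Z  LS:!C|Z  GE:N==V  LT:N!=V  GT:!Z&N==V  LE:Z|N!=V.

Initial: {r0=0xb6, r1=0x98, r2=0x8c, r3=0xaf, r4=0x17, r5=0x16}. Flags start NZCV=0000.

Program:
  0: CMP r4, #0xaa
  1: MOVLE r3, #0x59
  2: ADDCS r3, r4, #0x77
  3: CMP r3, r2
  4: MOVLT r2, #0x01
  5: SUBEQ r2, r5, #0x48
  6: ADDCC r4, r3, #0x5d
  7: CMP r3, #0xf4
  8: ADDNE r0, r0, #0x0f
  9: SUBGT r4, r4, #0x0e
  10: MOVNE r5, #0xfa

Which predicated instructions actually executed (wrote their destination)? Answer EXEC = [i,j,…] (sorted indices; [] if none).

EXEC = [8,10]

0: ✓ CMP  NZCV=0000
1: · MOVLE
2: · ADDCS
3: ✓ CMP  NZCV=0010
4: · MOVLT
5: · SUBEQ
6: · ADDCC
7: ✓ CMP  NZCV=1000
8: ✓ ADDNE  r0←0xc5
9: · SUBGT
10: ✓ MOVNE  r5←0xfa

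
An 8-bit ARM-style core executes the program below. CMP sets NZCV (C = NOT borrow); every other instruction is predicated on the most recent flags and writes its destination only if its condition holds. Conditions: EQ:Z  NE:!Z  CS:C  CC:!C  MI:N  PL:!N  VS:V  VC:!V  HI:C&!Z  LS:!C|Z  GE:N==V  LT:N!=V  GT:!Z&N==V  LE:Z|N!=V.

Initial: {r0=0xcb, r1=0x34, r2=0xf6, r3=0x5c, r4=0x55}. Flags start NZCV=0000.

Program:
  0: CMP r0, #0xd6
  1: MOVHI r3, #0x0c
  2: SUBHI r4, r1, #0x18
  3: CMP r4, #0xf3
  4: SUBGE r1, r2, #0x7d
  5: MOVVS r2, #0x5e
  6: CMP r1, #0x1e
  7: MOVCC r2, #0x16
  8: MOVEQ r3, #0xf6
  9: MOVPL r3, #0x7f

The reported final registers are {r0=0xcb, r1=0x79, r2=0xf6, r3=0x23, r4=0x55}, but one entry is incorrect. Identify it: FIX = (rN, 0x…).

FIX = (r3, 0x7f)

[0] flags=1000 → (cmp)
[1] flags=1000 HI?F → skip
[2] flags=1000 HI?F → skip
[3] flags=0000 → (cmp)
[4] flags=0000 GE?T → r1=0x79
[5] flags=0000 VS?F → skip
[6] flags=0010 → (cmp)
[7] flags=0010 CC?F → skip
[8] flags=0010 EQ?F → skip
[9] flags=0010 PL?T → r3=0x7f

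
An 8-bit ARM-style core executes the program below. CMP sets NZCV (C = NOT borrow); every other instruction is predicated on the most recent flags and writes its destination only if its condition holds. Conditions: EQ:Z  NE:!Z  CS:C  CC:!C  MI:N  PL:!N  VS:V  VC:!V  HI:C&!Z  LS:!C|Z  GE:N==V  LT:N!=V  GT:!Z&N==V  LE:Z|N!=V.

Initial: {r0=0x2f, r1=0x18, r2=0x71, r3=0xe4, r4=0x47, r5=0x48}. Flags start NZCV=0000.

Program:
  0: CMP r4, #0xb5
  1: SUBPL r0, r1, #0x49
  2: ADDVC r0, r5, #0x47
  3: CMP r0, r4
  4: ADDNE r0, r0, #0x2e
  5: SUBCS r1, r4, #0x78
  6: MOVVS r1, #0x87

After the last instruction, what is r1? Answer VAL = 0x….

VAL = 0x18

[0] flags=1001 → (cmp)
[1] flags=1001 PL?F → skip
[2] flags=1001 VC?F → skip
[3] flags=1000 → (cmp)
[4] flags=1000 NE?T → r0=0x5d
[5] flags=1000 CS?F → skip
[6] flags=1000 VS?F → skip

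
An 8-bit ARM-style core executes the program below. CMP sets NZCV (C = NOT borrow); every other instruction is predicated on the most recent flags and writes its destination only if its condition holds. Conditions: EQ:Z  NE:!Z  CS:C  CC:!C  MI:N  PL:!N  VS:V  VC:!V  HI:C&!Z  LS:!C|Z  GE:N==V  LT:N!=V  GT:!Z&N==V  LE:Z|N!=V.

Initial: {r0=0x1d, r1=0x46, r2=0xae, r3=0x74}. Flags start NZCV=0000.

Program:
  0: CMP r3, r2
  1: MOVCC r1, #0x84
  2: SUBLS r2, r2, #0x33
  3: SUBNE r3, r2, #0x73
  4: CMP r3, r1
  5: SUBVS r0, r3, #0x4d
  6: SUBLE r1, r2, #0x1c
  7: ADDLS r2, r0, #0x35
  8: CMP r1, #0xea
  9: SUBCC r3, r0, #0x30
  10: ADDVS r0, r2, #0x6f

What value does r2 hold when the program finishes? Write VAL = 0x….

VAL = 0xf0

[0] flags=1001 → (cmp)
[1] flags=1001 CC?T → r1=0x84
[2] flags=1001 LS?T → r2=0x7b
[3] flags=1001 NE?T → r3=0x08
[4] flags=1001 → (cmp)
[5] flags=1001 VS?T → r0=0xbb
[6] flags=1001 LE?F → skip
[7] flags=1001 LS?T → r2=0xf0
[8] flags=1000 → (cmp)
[9] flags=1000 CC?T → r3=0x8b
[10] flags=1000 VS?F → skip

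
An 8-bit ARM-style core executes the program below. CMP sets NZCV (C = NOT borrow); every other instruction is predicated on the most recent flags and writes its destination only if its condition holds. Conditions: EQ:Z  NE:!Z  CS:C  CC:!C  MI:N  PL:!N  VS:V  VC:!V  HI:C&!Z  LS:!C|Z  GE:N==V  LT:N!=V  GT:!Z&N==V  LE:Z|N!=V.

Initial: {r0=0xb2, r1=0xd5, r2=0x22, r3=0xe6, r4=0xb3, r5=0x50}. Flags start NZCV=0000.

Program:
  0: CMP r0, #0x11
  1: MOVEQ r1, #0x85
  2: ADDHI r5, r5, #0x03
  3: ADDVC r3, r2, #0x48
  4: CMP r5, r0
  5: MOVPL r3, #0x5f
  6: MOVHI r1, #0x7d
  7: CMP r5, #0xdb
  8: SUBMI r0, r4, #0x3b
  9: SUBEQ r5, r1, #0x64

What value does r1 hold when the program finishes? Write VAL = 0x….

[0] flags=1010 → (cmp)
[1] flags=1010 EQ?F → skip
[2] flags=1010 HI?T → r5=0x53
[3] flags=1010 VC?T → r3=0x6a
[4] flags=1001 → (cmp)
[5] flags=1001 PL?F → skip
[6] flags=1001 HI?F → skip
[7] flags=0000 → (cmp)
[8] flags=0000 MI?F → skip
[9] flags=0000 EQ?F → skip

VAL = 0xd5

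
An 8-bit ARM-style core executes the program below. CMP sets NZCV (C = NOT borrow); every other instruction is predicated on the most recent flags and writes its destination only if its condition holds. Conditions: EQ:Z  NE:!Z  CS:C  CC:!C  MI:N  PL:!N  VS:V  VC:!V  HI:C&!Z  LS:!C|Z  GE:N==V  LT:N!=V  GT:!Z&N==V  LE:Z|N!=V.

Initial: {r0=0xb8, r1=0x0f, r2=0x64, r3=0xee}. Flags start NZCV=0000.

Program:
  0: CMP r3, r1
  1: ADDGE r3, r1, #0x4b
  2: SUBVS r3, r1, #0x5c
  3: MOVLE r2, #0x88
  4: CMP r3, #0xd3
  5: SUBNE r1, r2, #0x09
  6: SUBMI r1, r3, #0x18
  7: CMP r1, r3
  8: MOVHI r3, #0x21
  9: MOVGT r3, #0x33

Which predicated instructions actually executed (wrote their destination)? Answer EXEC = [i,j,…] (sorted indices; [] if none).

0: ✓ CMP  NZCV=1010
1: · ADDGE
2: · SUBVS
3: ✓ MOVLE  r2←0x88
4: ✓ CMP  NZCV=0010
5: ✓ SUBNE  r1←0x7f
6: · SUBMI
7: ✓ CMP  NZCV=1001
8: · MOVHI
9: ✓ MOVGT  r3←0x33

EXEC = [3,5,9]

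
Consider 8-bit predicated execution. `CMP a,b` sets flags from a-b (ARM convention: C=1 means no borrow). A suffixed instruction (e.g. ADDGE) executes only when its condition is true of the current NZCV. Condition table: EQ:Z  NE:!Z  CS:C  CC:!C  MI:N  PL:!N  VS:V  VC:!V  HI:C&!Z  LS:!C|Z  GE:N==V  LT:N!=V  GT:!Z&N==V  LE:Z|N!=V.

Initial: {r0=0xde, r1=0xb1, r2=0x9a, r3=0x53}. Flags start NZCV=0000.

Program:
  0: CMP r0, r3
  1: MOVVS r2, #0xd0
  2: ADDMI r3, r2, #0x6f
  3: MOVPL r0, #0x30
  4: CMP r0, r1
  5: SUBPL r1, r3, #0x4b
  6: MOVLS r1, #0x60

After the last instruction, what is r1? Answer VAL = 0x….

VAL = 0xbe

0: ✓ CMP  NZCV=1010
1: · MOVVS
2: ✓ ADDMI  r3←0x09
3: · MOVPL
4: ✓ CMP  NZCV=0010
5: ✓ SUBPL  r1←0xbe
6: · MOVLS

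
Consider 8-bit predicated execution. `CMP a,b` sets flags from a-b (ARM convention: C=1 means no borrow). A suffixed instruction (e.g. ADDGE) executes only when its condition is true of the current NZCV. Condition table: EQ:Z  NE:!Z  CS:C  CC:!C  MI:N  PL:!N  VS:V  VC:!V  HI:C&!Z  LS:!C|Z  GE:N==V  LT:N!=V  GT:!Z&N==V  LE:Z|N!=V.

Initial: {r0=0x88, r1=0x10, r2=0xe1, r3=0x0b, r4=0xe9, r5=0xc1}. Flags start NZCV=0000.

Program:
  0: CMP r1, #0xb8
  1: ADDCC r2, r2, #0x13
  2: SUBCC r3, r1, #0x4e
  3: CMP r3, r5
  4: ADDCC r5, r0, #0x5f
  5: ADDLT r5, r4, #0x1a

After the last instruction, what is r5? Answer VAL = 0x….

0: ✓ CMP  NZCV=0000
1: ✓ ADDCC  r2←0xf4
2: ✓ SUBCC  r3←0xc2
3: ✓ CMP  NZCV=0010
4: · ADDCC
5: · ADDLT

VAL = 0xc1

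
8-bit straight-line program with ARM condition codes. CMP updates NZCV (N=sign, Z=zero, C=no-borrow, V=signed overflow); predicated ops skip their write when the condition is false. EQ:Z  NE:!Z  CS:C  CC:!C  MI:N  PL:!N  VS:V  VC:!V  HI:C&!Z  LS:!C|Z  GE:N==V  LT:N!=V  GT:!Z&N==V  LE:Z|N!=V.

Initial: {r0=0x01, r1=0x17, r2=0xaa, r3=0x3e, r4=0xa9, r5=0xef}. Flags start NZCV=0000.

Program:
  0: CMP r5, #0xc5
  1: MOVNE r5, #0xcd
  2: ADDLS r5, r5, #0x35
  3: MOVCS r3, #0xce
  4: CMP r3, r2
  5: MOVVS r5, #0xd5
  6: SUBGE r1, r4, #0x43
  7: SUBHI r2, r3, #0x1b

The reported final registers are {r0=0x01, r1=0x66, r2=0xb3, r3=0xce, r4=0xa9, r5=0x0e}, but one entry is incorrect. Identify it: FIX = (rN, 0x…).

[0] flags=0010 → (cmp)
[1] flags=0010 NE?T → r5=0xcd
[2] flags=0010 LS?F → skip
[3] flags=0010 CS?T → r3=0xce
[4] flags=0010 → (cmp)
[5] flags=0010 VS?F → skip
[6] flags=0010 GE?T → r1=0x66
[7] flags=0010 HI?T → r2=0xb3

FIX = (r5, 0xcd)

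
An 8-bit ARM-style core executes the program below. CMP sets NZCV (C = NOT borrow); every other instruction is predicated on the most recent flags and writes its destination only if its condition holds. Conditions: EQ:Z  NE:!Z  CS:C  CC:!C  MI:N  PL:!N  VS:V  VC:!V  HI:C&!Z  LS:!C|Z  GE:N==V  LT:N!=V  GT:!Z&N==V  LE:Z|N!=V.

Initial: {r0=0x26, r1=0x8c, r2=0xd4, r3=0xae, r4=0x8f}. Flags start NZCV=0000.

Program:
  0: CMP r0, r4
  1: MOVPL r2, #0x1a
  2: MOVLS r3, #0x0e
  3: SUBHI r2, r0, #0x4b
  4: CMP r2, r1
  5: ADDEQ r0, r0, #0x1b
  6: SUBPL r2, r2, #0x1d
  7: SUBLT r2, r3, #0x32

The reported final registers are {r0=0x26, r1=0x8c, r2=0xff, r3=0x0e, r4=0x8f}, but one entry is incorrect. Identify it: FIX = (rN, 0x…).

FIX = (r2, 0xb7)

[0] flags=1001 → (cmp)
[1] flags=1001 PL?F → skip
[2] flags=1001 LS?T → r3=0x0e
[3] flags=1001 HI?F → skip
[4] flags=0010 → (cmp)
[5] flags=0010 EQ?F → skip
[6] flags=0010 PL?T → r2=0xb7
[7] flags=0010 LT?F → skip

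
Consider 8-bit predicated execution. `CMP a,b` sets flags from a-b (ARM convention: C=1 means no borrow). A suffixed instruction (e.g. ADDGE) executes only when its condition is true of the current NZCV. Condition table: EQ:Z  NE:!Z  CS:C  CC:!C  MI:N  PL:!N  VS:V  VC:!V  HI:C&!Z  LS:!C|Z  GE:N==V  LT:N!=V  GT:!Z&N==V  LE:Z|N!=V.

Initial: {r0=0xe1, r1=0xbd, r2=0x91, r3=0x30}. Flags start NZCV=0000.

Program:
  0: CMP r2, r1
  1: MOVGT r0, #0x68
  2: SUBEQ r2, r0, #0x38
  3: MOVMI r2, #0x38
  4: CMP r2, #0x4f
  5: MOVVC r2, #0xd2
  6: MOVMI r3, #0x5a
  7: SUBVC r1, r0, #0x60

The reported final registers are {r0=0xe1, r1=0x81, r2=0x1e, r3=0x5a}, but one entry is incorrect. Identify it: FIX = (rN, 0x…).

FIX = (r2, 0xd2)

[0] flags=1000 → (cmp)
[1] flags=1000 GT?F → skip
[2] flags=1000 EQ?F → skip
[3] flags=1000 MI?T → r2=0x38
[4] flags=1000 → (cmp)
[5] flags=1000 VC?T → r2=0xd2
[6] flags=1000 MI?T → r3=0x5a
[7] flags=1000 VC?T → r1=0x81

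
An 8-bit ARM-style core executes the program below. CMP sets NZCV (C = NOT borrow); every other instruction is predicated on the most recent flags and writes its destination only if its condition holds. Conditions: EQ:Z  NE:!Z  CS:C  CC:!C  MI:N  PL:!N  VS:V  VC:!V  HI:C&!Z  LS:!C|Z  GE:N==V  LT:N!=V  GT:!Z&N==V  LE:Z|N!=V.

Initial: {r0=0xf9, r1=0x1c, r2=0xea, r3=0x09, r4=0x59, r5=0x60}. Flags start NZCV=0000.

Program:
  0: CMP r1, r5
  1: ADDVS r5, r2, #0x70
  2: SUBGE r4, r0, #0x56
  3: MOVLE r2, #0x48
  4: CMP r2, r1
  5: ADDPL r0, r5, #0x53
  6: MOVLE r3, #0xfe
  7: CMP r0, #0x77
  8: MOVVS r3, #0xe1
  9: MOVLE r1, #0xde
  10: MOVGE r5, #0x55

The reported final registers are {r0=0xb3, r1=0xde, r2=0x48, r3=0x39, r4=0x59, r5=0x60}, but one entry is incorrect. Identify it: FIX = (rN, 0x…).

FIX = (r3, 0xe1)

[0] flags=1000 → (cmp)
[1] flags=1000 VS?F → skip
[2] flags=1000 GE?F → skip
[3] flags=1000 LE?T → r2=0x48
[4] flags=0010 → (cmp)
[5] flags=0010 PL?T → r0=0xb3
[6] flags=0010 LE?F → skip
[7] flags=0011 → (cmp)
[8] flags=0011 VS?T → r3=0xe1
[9] flags=0011 LE?T → r1=0xde
[10] flags=0011 GE?F → skip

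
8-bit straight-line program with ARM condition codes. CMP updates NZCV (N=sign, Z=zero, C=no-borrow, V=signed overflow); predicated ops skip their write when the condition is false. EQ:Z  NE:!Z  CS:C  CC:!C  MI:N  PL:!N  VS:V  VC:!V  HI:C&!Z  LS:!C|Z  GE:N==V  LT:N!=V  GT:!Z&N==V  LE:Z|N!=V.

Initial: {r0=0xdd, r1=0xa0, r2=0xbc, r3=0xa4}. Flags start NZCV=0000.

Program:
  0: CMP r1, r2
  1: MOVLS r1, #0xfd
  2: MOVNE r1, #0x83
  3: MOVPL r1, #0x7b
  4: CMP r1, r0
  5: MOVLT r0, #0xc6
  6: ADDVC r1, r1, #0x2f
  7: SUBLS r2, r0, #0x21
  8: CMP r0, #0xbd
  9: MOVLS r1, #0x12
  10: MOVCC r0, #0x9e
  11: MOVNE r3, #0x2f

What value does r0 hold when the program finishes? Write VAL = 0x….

VAL = 0xc6

[0] flags=1000 → (cmp)
[1] flags=1000 LS?T → r1=0xfd
[2] flags=1000 NE?T → r1=0x83
[3] flags=1000 PL?F → skip
[4] flags=1000 → (cmp)
[5] flags=1000 LT?T → r0=0xc6
[6] flags=1000 VC?T → r1=0xb2
[7] flags=1000 LS?T → r2=0xa5
[8] flags=0010 → (cmp)
[9] flags=0010 LS?F → skip
[10] flags=0010 CC?F → skip
[11] flags=0010 NE?T → r3=0x2f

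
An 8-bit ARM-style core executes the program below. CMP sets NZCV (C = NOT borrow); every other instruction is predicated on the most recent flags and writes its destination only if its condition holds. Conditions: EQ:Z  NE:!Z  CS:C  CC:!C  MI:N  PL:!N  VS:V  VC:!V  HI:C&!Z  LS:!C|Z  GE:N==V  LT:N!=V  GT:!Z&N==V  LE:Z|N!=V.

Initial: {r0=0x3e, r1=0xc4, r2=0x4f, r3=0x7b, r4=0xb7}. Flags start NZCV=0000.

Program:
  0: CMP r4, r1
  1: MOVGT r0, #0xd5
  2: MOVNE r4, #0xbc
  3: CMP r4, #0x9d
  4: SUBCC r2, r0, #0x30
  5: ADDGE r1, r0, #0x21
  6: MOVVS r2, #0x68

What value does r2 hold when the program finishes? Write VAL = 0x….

0: ✓ CMP  NZCV=1000
1: · MOVGT
2: ✓ MOVNE  r4←0xbc
3: ✓ CMP  NZCV=0010
4: · SUBCC
5: ✓ ADDGE  r1←0x5f
6: · MOVVS

VAL = 0x4f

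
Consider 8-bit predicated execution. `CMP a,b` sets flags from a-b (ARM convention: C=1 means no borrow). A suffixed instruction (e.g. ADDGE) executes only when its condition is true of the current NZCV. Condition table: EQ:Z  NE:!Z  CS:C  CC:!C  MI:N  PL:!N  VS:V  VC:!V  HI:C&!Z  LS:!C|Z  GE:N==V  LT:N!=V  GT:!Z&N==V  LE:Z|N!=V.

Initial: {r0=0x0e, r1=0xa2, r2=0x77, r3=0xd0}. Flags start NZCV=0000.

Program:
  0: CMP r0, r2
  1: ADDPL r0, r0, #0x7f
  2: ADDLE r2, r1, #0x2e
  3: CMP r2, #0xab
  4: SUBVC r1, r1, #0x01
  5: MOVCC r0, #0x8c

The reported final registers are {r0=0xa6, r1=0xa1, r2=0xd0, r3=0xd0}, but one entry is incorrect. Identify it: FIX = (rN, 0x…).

FIX = (r0, 0x0e)

0: ✓ CMP  NZCV=1000
1: · ADDPL
2: ✓ ADDLE  r2←0xd0
3: ✓ CMP  NZCV=0010
4: ✓ SUBVC  r1←0xa1
5: · MOVCC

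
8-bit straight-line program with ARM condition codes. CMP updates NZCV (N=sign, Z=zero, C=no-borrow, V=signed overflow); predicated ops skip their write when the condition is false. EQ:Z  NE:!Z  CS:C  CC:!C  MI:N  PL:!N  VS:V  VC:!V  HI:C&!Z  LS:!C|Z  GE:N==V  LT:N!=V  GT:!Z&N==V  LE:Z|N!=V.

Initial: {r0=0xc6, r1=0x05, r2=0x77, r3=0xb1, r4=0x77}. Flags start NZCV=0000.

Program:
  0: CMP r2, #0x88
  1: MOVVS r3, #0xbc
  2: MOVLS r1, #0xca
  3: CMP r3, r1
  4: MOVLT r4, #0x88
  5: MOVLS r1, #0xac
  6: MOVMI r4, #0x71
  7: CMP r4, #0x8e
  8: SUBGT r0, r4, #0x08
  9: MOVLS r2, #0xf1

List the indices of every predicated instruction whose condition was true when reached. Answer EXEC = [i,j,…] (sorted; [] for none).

0: ✓ CMP  NZCV=1001
1: ✓ MOVVS  r3←0xbc
2: ✓ MOVLS  r1←0xca
3: ✓ CMP  NZCV=1000
4: ✓ MOVLT  r4←0x88
5: ✓ MOVLS  r1←0xac
6: ✓ MOVMI  r4←0x71
7: ✓ CMP  NZCV=1001
8: ✓ SUBGT  r0←0x69
9: ✓ MOVLS  r2←0xf1

EXEC = [1,2,4,5,6,8,9]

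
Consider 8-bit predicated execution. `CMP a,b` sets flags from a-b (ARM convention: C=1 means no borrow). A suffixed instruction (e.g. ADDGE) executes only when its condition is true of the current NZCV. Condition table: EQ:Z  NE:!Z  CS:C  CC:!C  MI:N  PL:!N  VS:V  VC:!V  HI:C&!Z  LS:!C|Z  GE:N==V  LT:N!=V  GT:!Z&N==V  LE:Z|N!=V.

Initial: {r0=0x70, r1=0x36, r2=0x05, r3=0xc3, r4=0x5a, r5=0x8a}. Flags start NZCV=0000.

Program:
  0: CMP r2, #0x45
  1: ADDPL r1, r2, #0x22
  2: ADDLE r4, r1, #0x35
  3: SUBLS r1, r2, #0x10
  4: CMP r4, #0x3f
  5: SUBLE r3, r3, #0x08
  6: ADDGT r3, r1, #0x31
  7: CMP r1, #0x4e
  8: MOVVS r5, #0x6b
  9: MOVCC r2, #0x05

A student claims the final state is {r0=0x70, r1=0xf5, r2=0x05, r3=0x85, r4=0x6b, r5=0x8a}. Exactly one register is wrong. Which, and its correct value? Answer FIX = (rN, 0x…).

[0] flags=1000 → (cmp)
[1] flags=1000 PL?F → skip
[2] flags=1000 LE?T → r4=0x6b
[3] flags=1000 LS?T → r1=0xf5
[4] flags=0010 → (cmp)
[5] flags=0010 LE?F → skip
[6] flags=0010 GT?T → r3=0x26
[7] flags=1010 → (cmp)
[8] flags=1010 VS?F → skip
[9] flags=1010 CC?F → skip

FIX = (r3, 0x26)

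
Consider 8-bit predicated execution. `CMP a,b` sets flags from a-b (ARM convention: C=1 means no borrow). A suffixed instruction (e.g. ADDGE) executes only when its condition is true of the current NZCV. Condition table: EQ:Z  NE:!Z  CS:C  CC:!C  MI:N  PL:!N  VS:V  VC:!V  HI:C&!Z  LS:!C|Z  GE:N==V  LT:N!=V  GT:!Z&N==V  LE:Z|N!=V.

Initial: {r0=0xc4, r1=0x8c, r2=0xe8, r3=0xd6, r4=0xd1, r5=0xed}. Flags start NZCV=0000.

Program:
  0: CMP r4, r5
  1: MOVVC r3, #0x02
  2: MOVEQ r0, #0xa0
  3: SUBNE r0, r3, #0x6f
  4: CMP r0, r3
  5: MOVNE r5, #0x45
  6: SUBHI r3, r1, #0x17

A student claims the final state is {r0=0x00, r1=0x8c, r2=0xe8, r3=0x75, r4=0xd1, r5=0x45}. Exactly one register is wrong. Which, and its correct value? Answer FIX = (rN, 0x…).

FIX = (r0, 0x93)

0: ✓ CMP  NZCV=1000
1: ✓ MOVVC  r3←0x02
2: · MOVEQ
3: ✓ SUBNE  r0←0x93
4: ✓ CMP  NZCV=1010
5: ✓ MOVNE  r5←0x45
6: ✓ SUBHI  r3←0x75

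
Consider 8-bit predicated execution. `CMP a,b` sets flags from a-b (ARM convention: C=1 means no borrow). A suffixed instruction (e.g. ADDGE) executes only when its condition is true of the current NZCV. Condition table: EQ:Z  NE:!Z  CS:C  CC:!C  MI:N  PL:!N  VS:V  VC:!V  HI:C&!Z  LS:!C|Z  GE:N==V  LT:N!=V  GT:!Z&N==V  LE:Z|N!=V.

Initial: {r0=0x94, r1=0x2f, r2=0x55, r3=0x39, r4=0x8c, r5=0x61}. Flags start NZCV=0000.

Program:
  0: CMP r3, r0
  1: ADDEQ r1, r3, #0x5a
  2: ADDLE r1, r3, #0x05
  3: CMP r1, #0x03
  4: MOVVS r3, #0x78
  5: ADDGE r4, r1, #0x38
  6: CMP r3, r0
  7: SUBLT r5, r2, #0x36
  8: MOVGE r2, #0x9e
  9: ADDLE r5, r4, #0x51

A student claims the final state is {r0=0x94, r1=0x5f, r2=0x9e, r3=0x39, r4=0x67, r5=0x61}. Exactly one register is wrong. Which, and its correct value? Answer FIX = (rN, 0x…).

[0] flags=1001 → (cmp)
[1] flags=1001 EQ?F → skip
[2] flags=1001 LE?F → skip
[3] flags=0010 → (cmp)
[4] flags=0010 VS?F → skip
[5] flags=0010 GE?T → r4=0x67
[6] flags=1001 → (cmp)
[7] flags=1001 LT?F → skip
[8] flags=1001 GE?T → r2=0x9e
[9] flags=1001 LE?F → skip

FIX = (r1, 0x2f)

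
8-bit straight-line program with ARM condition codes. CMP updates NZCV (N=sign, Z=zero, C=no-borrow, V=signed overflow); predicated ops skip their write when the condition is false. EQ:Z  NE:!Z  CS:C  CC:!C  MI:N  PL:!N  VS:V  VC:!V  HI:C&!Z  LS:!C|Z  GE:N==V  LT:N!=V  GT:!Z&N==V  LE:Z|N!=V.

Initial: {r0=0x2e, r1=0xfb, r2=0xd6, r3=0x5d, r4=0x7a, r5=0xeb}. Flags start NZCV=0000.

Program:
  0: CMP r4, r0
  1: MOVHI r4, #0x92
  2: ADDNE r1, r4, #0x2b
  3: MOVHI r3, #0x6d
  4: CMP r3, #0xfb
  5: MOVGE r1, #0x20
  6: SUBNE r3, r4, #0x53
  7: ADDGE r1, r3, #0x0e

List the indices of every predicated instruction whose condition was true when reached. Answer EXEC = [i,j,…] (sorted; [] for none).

EXEC = [1,2,3,5,6,7]

0: ✓ CMP  NZCV=0010
1: ✓ MOVHI  r4←0x92
2: ✓ ADDNE  r1←0xbd
3: ✓ MOVHI  r3←0x6d
4: ✓ CMP  NZCV=0000
5: ✓ MOVGE  r1←0x20
6: ✓ SUBNE  r3←0x3f
7: ✓ ADDGE  r1←0x4d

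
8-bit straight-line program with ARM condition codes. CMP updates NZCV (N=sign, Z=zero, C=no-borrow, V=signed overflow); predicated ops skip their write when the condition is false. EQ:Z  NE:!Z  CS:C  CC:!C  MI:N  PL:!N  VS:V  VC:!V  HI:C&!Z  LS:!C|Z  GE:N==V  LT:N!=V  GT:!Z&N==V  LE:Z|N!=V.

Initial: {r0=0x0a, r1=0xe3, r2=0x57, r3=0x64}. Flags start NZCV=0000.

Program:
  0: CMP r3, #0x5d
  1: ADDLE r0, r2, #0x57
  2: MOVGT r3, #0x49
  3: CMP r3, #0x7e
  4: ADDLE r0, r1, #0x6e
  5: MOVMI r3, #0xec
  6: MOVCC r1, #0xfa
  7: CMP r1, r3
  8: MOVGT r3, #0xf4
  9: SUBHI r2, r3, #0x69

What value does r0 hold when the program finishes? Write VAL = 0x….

0: ✓ CMP  NZCV=0010
1: · ADDLE
2: ✓ MOVGT  r3←0x49
3: ✓ CMP  NZCV=1000
4: ✓ ADDLE  r0←0x51
5: ✓ MOVMI  r3←0xec
6: ✓ MOVCC  r1←0xfa
7: ✓ CMP  NZCV=0010
8: ✓ MOVGT  r3←0xf4
9: ✓ SUBHI  r2←0x8b

VAL = 0x51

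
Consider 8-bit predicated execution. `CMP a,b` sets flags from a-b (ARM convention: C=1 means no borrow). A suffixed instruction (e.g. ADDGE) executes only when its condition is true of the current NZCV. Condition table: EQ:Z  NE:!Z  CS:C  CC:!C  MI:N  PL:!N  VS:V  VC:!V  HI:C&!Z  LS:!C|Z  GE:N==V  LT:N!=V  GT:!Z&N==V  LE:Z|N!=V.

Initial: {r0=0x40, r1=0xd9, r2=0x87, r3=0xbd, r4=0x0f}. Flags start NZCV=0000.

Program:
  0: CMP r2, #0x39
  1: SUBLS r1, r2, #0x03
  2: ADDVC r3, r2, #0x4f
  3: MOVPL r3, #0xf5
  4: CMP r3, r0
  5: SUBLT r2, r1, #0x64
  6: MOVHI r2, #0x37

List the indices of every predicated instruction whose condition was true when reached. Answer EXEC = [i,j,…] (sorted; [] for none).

[0] flags=0011 → (cmp)
[1] flags=0011 LS?F → skip
[2] flags=0011 VC?F → skip
[3] flags=0011 PL?T → r3=0xf5
[4] flags=1010 → (cmp)
[5] flags=1010 LT?T → r2=0x75
[6] flags=1010 HI?T → r2=0x37

EXEC = [3,5,6]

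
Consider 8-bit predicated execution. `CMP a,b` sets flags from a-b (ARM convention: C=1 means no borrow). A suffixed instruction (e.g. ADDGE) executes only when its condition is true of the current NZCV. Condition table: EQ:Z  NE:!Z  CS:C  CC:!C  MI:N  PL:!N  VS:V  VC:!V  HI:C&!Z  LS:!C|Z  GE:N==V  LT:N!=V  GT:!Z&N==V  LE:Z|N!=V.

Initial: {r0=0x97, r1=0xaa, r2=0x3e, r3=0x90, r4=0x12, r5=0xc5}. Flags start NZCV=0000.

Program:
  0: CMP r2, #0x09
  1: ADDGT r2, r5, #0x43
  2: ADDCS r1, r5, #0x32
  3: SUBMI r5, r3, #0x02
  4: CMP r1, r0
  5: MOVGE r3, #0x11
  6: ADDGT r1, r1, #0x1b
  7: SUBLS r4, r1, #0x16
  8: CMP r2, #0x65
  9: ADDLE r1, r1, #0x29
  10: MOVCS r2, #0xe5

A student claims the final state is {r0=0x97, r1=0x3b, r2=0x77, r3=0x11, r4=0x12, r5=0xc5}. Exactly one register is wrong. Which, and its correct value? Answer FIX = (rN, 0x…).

FIX = (r2, 0x08)

0: ✓ CMP  NZCV=0010
1: ✓ ADDGT  r2←0x08
2: ✓ ADDCS  r1←0xf7
3: · SUBMI
4: ✓ CMP  NZCV=0010
5: ✓ MOVGE  r3←0x11
6: ✓ ADDGT  r1←0x12
7: · SUBLS
8: ✓ CMP  NZCV=1000
9: ✓ ADDLE  r1←0x3b
10: · MOVCS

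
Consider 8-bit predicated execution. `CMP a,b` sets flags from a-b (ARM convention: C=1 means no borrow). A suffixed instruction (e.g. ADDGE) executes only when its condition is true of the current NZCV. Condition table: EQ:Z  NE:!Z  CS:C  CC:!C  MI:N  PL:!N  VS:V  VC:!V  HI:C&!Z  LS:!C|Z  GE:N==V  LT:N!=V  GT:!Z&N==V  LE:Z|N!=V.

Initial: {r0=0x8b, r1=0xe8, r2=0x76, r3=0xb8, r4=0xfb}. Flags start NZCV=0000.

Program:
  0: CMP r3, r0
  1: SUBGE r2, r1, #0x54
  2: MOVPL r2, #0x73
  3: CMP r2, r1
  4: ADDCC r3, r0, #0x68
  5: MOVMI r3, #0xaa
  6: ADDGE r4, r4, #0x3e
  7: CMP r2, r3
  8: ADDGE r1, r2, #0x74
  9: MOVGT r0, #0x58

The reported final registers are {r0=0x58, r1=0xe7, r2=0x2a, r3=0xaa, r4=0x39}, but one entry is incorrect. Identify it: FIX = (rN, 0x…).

FIX = (r2, 0x73)

0: ✓ CMP  NZCV=0010
1: ✓ SUBGE  r2←0x94
2: ✓ MOVPL  r2←0x73
3: ✓ CMP  NZCV=1001
4: ✓ ADDCC  r3←0xf3
5: ✓ MOVMI  r3←0xaa
6: ✓ ADDGE  r4←0x39
7: ✓ CMP  NZCV=1001
8: ✓ ADDGE  r1←0xe7
9: ✓ MOVGT  r0←0x58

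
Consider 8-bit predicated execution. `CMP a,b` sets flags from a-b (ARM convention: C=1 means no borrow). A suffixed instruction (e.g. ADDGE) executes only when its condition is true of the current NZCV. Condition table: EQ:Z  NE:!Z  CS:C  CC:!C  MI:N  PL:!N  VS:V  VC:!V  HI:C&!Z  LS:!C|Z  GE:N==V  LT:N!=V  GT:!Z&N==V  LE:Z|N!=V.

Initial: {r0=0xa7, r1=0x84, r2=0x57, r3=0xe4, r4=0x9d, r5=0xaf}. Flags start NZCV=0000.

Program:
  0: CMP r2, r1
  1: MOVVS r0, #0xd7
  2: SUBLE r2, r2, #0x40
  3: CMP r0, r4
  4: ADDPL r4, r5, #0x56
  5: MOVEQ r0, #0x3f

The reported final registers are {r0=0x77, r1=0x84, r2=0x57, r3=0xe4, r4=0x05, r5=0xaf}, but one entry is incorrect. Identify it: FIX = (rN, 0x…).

FIX = (r0, 0xd7)

0: ✓ CMP  NZCV=1001
1: ✓ MOVVS  r0←0xd7
2: · SUBLE
3: ✓ CMP  NZCV=0010
4: ✓ ADDPL  r4←0x05
5: · MOVEQ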